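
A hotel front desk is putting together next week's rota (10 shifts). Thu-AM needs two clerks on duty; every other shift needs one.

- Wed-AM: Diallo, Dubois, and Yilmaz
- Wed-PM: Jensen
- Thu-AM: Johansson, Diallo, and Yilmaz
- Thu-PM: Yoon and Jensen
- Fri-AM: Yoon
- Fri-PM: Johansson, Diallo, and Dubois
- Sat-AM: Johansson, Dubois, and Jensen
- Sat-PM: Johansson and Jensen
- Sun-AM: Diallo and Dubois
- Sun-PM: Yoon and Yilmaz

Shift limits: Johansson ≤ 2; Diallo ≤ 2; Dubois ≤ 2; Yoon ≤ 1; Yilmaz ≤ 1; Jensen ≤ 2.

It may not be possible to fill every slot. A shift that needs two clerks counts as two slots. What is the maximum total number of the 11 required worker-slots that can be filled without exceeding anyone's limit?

10

Total capacity across all clerks is 2+2+2+1+1+2 = 10, and 11 slots are needed, so at most 10 can be filled.
An assignment achieving 10: Wed-AM→Diallo, Wed-PM→Jensen, Thu-AM→Johansson, Thu-PM→Jensen, Fri-AM→Yoon, Fri-PM→Dubois, Sat-AM→Dubois, Sat-PM→Johansson, Sun-AM→Diallo, Sun-PM→Yilmaz.
Loads: Johansson 2/2, Diallo 2/2, Dubois 2/2, Yoon 1/1, Yilmaz 1/1, Jensen 2/2.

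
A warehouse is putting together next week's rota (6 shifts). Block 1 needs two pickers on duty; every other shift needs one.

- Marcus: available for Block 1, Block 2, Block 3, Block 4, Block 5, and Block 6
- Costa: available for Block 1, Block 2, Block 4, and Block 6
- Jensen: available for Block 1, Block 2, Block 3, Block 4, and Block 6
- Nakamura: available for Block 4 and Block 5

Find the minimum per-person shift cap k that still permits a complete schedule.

With 4 pickers and 7 worker-slots to fill, someone must work at least ⌈7/4⌉ = 2 shifts, so k ≥ 2.
k = 2 works: Block 1→Costa+Jensen, Block 2→Costa, Block 3→Marcus, Block 4→Nakamura, Block 5→Marcus, Block 6→Jensen.
Loads: Marcus 2, Costa 2, Jensen 2, Nakamura 1 — all ≤ 2.

2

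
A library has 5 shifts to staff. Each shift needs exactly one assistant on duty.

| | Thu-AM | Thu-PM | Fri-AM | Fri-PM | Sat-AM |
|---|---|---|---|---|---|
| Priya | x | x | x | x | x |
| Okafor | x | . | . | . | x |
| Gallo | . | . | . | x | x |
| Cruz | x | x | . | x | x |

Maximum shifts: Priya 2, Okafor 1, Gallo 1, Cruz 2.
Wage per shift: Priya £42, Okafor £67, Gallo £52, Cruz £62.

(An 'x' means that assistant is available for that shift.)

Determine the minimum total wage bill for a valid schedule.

£260

Fri-AM can only be covered by Priya, so that assignment is forced.
Picking the cheapest available assistant for each shift independently would cost £210, but that ignores the shift limits.
An optimal schedule: Thu-AM→Cruz, Thu-PM→Priya, Fri-AM→Priya, Fri-PM→Gallo, Sat-AM→Cruz.
Total: 62 + 42 + 42 + 52 + 62 = £260.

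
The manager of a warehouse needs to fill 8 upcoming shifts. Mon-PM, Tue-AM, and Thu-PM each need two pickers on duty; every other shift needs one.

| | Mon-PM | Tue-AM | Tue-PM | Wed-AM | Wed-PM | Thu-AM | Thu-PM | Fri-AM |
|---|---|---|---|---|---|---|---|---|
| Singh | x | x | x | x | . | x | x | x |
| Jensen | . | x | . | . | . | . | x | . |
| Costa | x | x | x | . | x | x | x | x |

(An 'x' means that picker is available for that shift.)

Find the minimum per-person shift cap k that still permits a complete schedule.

With 3 pickers and 11 worker-slots to fill, someone must work at least ⌈11/3⌉ = 4 shifts, so k ≥ 4.
k = 4 is infeasible (exhaustive check).
k = 5 works: Mon-PM→Singh+Costa, Tue-AM→Jensen+Costa, Tue-PM→Singh, Wed-AM→Singh, Wed-PM→Costa, Thu-AM→Singh, Thu-PM→Jensen+Costa, Fri-AM→Singh.
Loads: Singh 5, Jensen 2, Costa 4 — all ≤ 5.

5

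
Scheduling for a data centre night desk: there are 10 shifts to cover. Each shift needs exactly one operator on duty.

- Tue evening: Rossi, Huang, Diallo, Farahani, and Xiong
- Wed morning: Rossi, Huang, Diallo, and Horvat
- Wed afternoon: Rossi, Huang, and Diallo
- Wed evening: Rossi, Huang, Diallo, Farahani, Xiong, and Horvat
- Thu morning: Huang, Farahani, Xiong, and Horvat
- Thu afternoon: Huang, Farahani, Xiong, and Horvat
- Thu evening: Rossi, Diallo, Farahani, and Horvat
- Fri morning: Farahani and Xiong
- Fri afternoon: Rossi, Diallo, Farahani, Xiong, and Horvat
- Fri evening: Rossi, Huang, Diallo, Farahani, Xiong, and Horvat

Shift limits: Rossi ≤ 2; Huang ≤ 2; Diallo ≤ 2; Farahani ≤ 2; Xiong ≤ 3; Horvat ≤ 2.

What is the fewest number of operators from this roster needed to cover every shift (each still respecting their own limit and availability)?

10 slots to fill and no one can take more than 3, so at least ⌈10/3⌉ = 4 operators are needed.
Any 4 operators together have capacity at most 3+2+2+2 = 9 < 10 slots, so 4 can never suffice.
Rossi, Huang, Diallo, Farahani, and Xiong alone can cover everything: Tue evening→Farahani, Wed morning→Rossi, Wed afternoon→Rossi, Wed evening→Xiong, Thu morning→Huang, Thu afternoon→Huang, Thu evening→Diallo, Fri morning→Farahani, Fri afternoon→Diallo, Fri evening→Xiong.

5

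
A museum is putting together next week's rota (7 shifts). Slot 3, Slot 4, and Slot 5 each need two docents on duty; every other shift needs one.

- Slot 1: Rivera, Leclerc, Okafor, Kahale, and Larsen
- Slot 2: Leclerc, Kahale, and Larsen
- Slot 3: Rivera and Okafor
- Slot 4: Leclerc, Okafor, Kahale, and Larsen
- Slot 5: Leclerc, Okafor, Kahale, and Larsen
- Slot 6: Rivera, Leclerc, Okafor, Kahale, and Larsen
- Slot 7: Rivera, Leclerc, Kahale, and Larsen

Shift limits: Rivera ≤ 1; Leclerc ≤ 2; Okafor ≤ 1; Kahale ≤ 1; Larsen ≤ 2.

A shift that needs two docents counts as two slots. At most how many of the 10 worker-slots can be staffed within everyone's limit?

7

Total capacity across all docents is 1+2+1+1+2 = 7, and 10 slots are needed, so at most 7 can be filled.
An assignment achieving 7: Slot 2→Leclerc, Slot 3→Rivera+Okafor, Slot 4→Leclerc+Kahale, Slot 5→Larsen, Slot 7→Larsen.
Loads: Rivera 1/1, Leclerc 2/2, Okafor 1/1, Kahale 1/1, Larsen 2/2.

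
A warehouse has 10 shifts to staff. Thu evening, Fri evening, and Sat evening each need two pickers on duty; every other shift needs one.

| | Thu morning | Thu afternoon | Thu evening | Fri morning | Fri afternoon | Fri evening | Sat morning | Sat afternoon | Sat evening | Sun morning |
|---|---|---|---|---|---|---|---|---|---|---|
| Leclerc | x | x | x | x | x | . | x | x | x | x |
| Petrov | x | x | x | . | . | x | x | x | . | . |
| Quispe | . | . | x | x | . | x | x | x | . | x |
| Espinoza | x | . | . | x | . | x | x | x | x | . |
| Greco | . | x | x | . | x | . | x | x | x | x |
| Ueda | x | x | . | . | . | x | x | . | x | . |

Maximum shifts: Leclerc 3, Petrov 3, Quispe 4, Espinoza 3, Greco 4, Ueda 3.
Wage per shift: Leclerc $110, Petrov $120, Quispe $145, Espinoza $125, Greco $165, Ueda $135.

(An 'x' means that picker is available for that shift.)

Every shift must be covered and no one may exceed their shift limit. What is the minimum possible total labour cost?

$1615

Picking the cheapest available picker for each shift independently would cost $1480, but that ignores the shift limits.
An optimal schedule: Thu morning→Petrov, Thu afternoon→Petrov, Thu evening→Petrov+Quispe, Fri morning→Leclerc, Fri afternoon→Leclerc, Fri evening→Espinoza+Ueda, Sat morning→Ueda, Sat afternoon→Espinoza, Sat evening→Espinoza+Ueda, Sun morning→Leclerc.
Total: 120 + 120 + 120 + 145 + 110 + 110 + 125 + 135 + 135 + 125 + 125 + 135 + 110 = $1615.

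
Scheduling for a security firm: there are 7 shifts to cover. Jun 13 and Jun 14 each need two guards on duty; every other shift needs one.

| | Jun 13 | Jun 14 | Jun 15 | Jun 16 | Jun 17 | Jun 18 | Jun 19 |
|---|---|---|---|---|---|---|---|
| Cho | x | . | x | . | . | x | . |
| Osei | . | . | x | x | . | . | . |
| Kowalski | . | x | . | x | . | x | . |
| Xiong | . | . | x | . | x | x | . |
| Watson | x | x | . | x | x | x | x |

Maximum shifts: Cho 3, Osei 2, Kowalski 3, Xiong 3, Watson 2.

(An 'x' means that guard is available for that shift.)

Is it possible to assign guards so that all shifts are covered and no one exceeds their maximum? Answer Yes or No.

No

Total capacity is 13 and 9 slots are needed, so capacity alone doesn't rule it out.
Shifts {Jun 13, Jun 14, Jun 19} need 5 worker-slots in total, but the guards available for any of those shifts (Cho, Kowalski, and Watson) can supply at most 4 among them. So no valid schedule exists.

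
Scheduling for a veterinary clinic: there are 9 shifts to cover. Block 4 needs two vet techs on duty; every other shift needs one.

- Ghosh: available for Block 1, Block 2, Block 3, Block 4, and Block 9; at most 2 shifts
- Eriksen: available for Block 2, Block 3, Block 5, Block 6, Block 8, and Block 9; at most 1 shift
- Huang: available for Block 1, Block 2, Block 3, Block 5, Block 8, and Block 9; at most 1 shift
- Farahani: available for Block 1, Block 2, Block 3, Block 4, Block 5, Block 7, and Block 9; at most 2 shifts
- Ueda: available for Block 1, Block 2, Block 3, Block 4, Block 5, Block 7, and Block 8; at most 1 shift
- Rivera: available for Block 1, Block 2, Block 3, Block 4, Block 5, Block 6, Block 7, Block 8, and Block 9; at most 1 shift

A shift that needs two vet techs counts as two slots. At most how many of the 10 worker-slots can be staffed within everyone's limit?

Total capacity across all vet techs is 2+1+1+2+1+1 = 8, and 10 slots are needed, so at most 8 can be filled.
An assignment achieving 8: Block 1→Ghosh, Block 4→Ghosh+Farahani, Block 5→Ueda, Block 6→Eriksen, Block 7→Farahani, Block 8→Huang, Block 9→Rivera.
Loads: Ghosh 2/2, Eriksen 1/1, Huang 1/1, Farahani 2/2, Ueda 1/1, Rivera 1/1.

8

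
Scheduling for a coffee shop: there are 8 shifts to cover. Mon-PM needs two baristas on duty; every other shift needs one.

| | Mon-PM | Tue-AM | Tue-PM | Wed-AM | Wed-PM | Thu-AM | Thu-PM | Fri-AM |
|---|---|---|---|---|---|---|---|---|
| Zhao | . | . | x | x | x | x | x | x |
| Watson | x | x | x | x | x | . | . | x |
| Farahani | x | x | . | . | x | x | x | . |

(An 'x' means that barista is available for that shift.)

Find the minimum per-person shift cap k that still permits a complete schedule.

3

With 3 baristas and 9 worker-slots to fill, someone must work at least ⌈9/3⌉ = 3 shifts, so k ≥ 3.
k = 3 works: Mon-PM→Watson+Farahani, Tue-AM→Watson, Tue-PM→Zhao, Wed-AM→Zhao, Wed-PM→Farahani, Thu-AM→Zhao, Thu-PM→Farahani, Fri-AM→Watson.
Loads: Zhao 3, Watson 3, Farahani 3 — all ≤ 3.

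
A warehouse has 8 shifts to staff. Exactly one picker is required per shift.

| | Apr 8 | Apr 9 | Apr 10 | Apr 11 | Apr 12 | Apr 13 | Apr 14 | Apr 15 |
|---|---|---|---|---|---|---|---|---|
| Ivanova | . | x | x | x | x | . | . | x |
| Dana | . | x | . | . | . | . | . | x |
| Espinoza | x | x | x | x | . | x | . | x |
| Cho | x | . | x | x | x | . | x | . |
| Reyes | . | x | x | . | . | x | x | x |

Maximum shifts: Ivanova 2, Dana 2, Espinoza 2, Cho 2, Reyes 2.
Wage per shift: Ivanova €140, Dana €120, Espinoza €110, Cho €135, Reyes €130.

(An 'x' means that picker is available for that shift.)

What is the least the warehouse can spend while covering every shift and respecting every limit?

€990

Picking the cheapest available picker for each shift independently would cost €925, but that ignores the shift limits.
An optimal schedule: Apr 8→Espinoza, Apr 9→Dana, Apr 10→Reyes, Apr 11→Cho, Apr 12→Cho, Apr 13→Espinoza, Apr 14→Reyes, Apr 15→Dana.
Total: 110 + 120 + 130 + 135 + 135 + 110 + 130 + 120 = €990.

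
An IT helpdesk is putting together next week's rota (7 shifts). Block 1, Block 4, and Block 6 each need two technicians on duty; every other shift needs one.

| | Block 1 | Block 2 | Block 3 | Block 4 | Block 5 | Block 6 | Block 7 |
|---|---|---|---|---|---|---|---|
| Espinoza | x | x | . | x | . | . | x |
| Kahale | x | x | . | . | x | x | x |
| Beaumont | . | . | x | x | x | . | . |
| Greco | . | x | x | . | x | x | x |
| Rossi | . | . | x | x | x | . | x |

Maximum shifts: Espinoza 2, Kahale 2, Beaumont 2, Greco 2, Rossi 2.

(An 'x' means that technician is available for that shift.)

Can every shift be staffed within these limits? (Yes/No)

Yes

Block 1 can only be covered by Espinoza and Kahale, so that assignment is forced.
Block 6 can only be covered by Kahale and Greco, so that assignment is forced.
One valid schedule: Block 1→Espinoza+Kahale, Block 2→Espinoza, Block 3→Beaumont, Block 4→Beaumont+Rossi, Block 5→Greco, Block 6→Kahale+Greco, Block 7→Rossi.
Loads: Espinoza 2/2, Kahale 2/2, Beaumont 2/2, Greco 2/2, Rossi 2/2 — all within limits.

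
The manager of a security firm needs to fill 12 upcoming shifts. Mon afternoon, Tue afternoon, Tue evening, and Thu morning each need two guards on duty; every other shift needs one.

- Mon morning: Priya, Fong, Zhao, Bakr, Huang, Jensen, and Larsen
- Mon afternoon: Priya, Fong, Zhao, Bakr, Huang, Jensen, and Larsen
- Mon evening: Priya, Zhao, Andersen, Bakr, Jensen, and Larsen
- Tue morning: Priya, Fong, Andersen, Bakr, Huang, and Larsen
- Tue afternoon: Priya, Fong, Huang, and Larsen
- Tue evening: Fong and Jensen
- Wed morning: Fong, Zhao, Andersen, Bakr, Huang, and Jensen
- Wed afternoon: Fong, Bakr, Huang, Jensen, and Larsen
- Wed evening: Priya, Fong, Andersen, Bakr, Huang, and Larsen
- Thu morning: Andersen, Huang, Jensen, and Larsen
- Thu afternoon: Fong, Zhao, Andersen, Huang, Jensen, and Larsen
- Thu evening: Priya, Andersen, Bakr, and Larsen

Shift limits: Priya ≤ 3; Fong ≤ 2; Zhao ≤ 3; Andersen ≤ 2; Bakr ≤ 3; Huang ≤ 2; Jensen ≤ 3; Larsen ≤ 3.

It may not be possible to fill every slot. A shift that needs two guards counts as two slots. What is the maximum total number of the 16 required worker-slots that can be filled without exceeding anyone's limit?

Total capacity across all guards is 3+2+3+2+3+2+3+3 = 21, and 16 slots are needed, so at most 16 can be filled.
An assignment achieving 16: Mon morning→Zhao, Mon afternoon→Bakr+Huang, Mon evening→Priya, Tue morning→Andersen, Tue afternoon→Priya+Fong, Tue evening→Fong+Jensen, Wed morning→Zhao, Wed afternoon→Bakr, Wed evening→Bakr, Thu morning→Andersen+Huang, Thu afternoon→Zhao, Thu evening→Priya.
Loads: Priya 3/3, Fong 2/2, Zhao 3/3, Andersen 2/2, Bakr 3/3, Huang 2/2, Jensen 1/3, Larsen 0/3.

16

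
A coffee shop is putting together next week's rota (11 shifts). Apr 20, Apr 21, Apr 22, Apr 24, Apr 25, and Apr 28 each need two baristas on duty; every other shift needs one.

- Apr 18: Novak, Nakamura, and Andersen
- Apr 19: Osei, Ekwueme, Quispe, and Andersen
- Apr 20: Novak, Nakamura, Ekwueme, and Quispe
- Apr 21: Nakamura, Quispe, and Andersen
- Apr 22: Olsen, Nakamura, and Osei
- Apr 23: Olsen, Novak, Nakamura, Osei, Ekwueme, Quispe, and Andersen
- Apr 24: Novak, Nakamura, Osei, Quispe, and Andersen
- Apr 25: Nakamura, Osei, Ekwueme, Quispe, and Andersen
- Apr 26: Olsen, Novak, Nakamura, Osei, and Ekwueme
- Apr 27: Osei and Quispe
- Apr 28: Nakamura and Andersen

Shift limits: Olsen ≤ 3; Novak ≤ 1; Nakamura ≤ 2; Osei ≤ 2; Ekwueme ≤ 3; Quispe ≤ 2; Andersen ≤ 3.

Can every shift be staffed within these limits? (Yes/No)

No

Total capacity is 3+1+2+2+3+2+3 = 16 but 17 worker-slots are needed — infeasible.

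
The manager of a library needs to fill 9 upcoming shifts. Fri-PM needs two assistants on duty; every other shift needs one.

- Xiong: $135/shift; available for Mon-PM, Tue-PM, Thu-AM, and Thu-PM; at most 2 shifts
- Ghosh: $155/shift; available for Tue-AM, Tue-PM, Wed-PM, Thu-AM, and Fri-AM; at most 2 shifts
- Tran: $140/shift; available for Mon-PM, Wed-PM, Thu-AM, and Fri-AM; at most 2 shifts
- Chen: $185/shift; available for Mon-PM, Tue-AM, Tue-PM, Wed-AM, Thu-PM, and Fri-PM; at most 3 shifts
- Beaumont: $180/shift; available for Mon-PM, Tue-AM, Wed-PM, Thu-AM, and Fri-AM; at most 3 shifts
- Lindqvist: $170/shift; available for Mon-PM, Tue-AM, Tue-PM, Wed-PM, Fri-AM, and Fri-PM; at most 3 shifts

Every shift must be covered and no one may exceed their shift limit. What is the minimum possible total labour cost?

Wed-AM can only be covered by Chen, so that assignment is forced.
Fri-PM can only be covered by Chen and Lindqvist, so that assignment is forced.
Picking the cheapest available assistant for each shift independently would cost $1515, but that ignores the shift limits.
An optimal schedule: Mon-PM→Lindqvist, Tue-AM→Ghosh, Tue-PM→Xiong, Wed-AM→Chen, Wed-PM→Tran, Thu-AM→Tran, Thu-PM→Xiong, Fri-AM→Ghosh, Fri-PM→Lindqvist+Chen.
Total: 170 + 155 + 135 + 185 + 140 + 140 + 135 + 155 + 170 + 185 = $1570.

$1570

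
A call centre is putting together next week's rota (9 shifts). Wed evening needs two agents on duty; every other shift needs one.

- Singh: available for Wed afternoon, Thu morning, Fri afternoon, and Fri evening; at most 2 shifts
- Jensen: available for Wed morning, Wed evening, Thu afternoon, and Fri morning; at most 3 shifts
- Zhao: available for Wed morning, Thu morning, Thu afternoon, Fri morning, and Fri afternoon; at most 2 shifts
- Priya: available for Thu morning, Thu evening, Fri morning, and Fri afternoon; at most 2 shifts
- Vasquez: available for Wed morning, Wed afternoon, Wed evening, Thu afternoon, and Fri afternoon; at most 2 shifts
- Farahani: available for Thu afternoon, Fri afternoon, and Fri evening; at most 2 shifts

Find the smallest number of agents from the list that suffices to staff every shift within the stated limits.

5

10 slots to fill and no one can take more than 3, so at least ⌈10/3⌉ = 4 agents are needed.
Any 4 agents together have capacity at most 3+2+2+2 = 9 < 10 slots, so 4 can never suffice.
Singh, Jensen, Zhao, Priya, and Vasquez alone can cover everything: Wed morning→Jensen, Wed afternoon→Singh, Wed evening→Jensen+Vasquez, Thu morning→Zhao, Thu afternoon→Jensen, Thu evening→Priya, Fri morning→Zhao, Fri afternoon→Priya, Fri evening→Singh.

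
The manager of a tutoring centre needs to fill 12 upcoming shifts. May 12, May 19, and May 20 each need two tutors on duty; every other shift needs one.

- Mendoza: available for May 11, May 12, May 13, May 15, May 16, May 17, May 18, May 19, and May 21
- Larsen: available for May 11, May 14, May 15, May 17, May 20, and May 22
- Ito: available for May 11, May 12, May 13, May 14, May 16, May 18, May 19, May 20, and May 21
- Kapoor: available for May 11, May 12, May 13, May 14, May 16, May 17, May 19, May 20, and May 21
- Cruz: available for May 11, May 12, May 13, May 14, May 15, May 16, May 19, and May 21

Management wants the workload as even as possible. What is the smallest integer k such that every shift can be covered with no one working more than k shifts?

3

With 5 tutors and 15 worker-slots to fill, someone must work at least ⌈15/5⌉ = 3 shifts, so k ≥ 3.
k = 3 works: May 11→Cruz, May 12→Kapoor+Cruz, May 13→Ito, May 14→Larsen, May 15→Mendoza, May 16→Ito, May 17→Mendoza, May 18→Mendoza, May 19→Kapoor+Cruz, May 20→Larsen+Ito, May 21→Kapoor, May 22→Larsen.
Loads: Mendoza 3, Larsen 3, Ito 3, Kapoor 3, Cruz 3 — all ≤ 3.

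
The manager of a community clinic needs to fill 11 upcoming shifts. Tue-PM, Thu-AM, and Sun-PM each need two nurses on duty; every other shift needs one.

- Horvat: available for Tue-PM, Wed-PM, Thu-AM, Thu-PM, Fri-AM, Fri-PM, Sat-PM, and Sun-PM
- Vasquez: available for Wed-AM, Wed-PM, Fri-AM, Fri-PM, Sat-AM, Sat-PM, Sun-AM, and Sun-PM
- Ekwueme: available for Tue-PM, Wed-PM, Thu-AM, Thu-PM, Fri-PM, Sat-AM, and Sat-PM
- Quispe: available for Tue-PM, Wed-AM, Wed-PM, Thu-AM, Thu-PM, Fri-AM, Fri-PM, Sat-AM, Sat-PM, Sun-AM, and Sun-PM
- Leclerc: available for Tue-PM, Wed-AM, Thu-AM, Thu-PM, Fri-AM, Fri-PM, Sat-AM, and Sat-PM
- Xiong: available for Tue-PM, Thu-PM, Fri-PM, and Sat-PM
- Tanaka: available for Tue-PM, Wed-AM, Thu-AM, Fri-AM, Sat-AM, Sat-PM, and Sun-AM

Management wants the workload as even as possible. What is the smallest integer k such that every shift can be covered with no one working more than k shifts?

With 7 nurses and 14 worker-slots to fill, someone must work at least ⌈14/7⌉ = 2 shifts, so k ≥ 2.
k = 2 works: Tue-PM→Xiong+Tanaka, Wed-AM→Quispe, Wed-PM→Horvat, Thu-AM→Leclerc+Tanaka, Thu-PM→Ekwueme, Fri-AM→Quispe, Fri-PM→Leclerc, Sat-AM→Ekwueme, Sat-PM→Xiong, Sun-AM→Vasquez, Sun-PM→Horvat+Vasquez.
Loads: Horvat 2, Vasquez 2, Ekwueme 2, Quispe 2, Leclerc 2, Xiong 2, Tanaka 2 — all ≤ 2.

2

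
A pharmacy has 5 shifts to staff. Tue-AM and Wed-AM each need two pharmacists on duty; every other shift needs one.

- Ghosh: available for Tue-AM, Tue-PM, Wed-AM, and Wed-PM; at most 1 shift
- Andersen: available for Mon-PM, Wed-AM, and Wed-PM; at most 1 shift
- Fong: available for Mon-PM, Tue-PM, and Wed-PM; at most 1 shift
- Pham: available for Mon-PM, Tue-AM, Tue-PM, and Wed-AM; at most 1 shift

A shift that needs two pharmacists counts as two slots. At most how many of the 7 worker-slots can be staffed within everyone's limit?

Total capacity across all pharmacists is 1+1+1+1 = 4, and 7 slots are needed, so at most 4 can be filled.
An assignment achieving 4: Mon-PM→Andersen, Tue-AM→Ghosh+Pham, Tue-PM→Fong.
Loads: Ghosh 1/1, Andersen 1/1, Fong 1/1, Pham 1/1.

4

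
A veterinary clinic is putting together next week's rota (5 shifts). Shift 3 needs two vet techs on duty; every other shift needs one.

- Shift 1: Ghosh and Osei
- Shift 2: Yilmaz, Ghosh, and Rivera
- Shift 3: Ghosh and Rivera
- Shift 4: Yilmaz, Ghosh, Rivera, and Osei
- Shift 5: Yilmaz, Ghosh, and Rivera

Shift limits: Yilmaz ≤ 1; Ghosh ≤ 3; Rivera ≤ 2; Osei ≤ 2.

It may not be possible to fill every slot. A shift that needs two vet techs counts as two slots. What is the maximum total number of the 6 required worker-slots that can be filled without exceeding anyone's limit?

Total capacity across all vet techs is 1+3+2+2 = 8, and 6 slots are needed, so at most 6 can be filled.
An assignment achieving 6: Shift 1→Ghosh, Shift 2→Yilmaz, Shift 3→Ghosh+Rivera, Shift 4→Rivera, Shift 5→Ghosh.
Loads: Yilmaz 1/1, Ghosh 3/3, Rivera 2/2, Osei 0/2.

6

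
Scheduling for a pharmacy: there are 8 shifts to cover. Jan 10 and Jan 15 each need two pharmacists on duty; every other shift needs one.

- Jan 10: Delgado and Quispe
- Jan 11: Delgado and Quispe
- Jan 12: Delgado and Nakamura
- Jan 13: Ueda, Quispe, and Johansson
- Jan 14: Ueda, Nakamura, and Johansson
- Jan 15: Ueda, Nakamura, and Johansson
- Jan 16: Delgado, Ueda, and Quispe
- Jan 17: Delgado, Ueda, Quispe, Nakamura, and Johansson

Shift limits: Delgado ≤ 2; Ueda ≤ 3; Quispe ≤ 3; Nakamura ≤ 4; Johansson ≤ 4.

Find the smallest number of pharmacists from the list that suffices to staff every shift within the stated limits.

4

10 slots to fill and no one can take more than 4, so at least ⌈10/4⌉ = 3 pharmacists are needed.
Shifts {Jan 10, Jan 15} need 4 slots, but among the pharmacists available for them (Delgado, Ueda, Quispe, Nakamura, and Johansson) any 3 together supply at most 3. So 3 pharmacists are not enough.
Delgado, Ueda, Quispe, and Nakamura alone can cover everything: Jan 10→Delgado+Quispe, Jan 11→Delgado, Jan 12→Nakamura, Jan 13→Ueda, Jan 14→Ueda, Jan 15→Ueda+Nakamura, Jan 16→Quispe, Jan 17→Quispe.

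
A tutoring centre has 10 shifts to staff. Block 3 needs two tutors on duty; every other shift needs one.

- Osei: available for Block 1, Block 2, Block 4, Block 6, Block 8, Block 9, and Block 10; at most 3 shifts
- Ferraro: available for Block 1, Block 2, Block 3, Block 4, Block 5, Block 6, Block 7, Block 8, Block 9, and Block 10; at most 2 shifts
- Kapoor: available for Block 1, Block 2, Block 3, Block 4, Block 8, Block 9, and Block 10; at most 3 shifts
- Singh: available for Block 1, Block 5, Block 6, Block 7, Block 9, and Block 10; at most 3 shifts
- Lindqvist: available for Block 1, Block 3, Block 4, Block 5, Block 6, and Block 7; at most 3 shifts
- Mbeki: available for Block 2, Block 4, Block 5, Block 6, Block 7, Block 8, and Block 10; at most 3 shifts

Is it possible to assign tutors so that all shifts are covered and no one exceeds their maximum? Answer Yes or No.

One valid schedule: Block 1→Kapoor, Block 2→Osei, Block 3→Ferraro+Kapoor, Block 4→Kapoor, Block 5→Ferraro, Block 6→Singh, Block 7→Singh, Block 8→Osei, Block 9→Osei, Block 10→Singh.
Loads: Osei 3/3, Ferraro 2/2, Kapoor 3/3, Singh 3/3, Lindqvist 0/3, Mbeki 0/3 — all within limits.

Yes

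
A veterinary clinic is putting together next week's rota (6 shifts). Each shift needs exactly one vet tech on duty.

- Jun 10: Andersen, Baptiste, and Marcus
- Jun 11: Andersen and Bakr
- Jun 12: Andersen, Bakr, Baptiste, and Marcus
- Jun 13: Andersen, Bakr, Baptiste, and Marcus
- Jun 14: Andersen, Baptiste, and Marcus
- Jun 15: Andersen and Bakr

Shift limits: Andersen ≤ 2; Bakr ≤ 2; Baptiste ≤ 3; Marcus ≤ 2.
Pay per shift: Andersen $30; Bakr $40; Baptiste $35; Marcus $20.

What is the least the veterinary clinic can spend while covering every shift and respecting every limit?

Picking the cheapest available vet tech for each shift independently would cost $140, but that ignores the shift limits.
An optimal schedule: Jun 10→Marcus, Jun 11→Andersen, Jun 12→Baptiste, Jun 13→Baptiste, Jun 14→Marcus, Jun 15→Andersen.
Total: 20 + 30 + 35 + 35 + 20 + 30 = $170.

$170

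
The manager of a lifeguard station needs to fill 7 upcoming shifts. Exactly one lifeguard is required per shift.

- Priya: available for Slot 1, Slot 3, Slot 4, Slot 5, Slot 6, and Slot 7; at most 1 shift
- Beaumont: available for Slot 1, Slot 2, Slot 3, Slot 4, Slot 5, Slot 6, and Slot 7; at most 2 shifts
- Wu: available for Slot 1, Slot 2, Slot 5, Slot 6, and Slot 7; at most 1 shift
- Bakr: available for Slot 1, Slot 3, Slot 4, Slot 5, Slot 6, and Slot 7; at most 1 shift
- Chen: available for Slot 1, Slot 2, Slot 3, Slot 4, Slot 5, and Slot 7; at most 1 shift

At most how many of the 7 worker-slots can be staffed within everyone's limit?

Total capacity across all lifeguards is 1+2+1+1+1 = 6, and 7 slots are needed, so at most 6 can be filled.
An assignment achieving 6: Slot 1→Bakr, Slot 2→Beaumont, Slot 3→Priya, Slot 4→Beaumont, Slot 5→Chen, Slot 6→Wu.
Loads: Priya 1/1, Beaumont 2/2, Wu 1/1, Bakr 1/1, Chen 1/1.

6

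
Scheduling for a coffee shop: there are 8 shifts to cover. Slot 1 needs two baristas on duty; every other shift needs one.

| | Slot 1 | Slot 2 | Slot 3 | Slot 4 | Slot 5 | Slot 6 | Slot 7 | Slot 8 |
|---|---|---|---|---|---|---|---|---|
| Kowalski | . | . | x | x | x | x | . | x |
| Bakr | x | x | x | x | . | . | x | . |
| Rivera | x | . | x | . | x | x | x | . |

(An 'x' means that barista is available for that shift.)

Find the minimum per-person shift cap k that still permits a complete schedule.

3

With 3 baristas and 9 worker-slots to fill, someone must work at least ⌈9/3⌉ = 3 shifts, so k ≥ 3.
k = 3 works: Slot 1→Bakr+Rivera, Slot 2→Bakr, Slot 3→Rivera, Slot 4→Kowalski, Slot 5→Kowalski, Slot 6→Rivera, Slot 7→Bakr, Slot 8→Kowalski.
Loads: Kowalski 3, Bakr 3, Rivera 3 — all ≤ 3.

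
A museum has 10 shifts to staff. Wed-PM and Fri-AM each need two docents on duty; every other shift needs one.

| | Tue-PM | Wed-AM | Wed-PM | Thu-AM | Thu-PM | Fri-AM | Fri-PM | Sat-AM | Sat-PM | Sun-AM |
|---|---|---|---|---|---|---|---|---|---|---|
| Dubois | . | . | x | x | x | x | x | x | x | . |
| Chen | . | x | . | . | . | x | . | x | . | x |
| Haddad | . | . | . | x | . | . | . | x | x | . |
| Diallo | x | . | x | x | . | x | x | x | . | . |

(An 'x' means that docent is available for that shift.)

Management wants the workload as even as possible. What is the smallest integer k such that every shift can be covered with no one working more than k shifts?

3

With 4 docents and 12 worker-slots to fill, someone must work at least ⌈12/4⌉ = 3 shifts, so k ≥ 3.
k = 3 works: Tue-PM→Diallo, Wed-AM→Chen, Wed-PM→Dubois+Diallo, Thu-AM→Haddad, Thu-PM→Dubois, Fri-AM→Chen+Diallo, Fri-PM→Dubois, Sat-AM→Haddad, Sat-PM→Haddad, Sun-AM→Chen.
Loads: Dubois 3, Chen 3, Haddad 3, Diallo 3 — all ≤ 3.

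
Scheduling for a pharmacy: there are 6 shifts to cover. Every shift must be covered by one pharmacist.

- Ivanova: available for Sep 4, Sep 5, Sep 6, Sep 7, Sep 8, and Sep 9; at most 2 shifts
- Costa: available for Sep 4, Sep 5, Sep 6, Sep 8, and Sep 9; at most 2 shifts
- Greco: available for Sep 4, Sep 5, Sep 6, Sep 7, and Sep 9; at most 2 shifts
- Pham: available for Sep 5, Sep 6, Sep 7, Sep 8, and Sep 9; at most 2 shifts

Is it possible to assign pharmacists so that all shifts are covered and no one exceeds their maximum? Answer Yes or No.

One valid schedule: Sep 4→Ivanova, Sep 5→Costa, Sep 6→Greco, Sep 7→Ivanova, Sep 8→Costa, Sep 9→Greco.
Loads: Ivanova 2/2, Costa 2/2, Greco 2/2, Pham 0/2 — all within limits.

Yes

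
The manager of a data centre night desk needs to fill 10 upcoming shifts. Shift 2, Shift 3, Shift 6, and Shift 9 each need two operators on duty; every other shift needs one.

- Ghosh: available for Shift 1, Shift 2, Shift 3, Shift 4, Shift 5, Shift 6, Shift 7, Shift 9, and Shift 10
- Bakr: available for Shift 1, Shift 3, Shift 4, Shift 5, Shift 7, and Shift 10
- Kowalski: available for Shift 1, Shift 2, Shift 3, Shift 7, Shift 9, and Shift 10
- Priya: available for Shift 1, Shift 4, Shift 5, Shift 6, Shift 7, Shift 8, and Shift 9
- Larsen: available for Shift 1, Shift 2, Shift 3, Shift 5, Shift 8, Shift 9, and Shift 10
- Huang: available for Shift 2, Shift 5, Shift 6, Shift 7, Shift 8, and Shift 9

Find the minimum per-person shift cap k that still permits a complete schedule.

3

With 6 operators and 14 worker-slots to fill, someone must work at least ⌈14/6⌉ = 3 shifts, so k ≥ 3.
k = 3 works: Shift 1→Bakr, Shift 2→Kowalski+Larsen, Shift 3→Kowalski+Larsen, Shift 4→Ghosh, Shift 5→Bakr, Shift 6→Ghosh+Priya, Shift 7→Bakr, Shift 8→Priya, Shift 9→Kowalski+Priya, Shift 10→Ghosh.
Loads: Ghosh 3, Bakr 3, Kowalski 3, Priya 3, Larsen 2, Huang 0 — all ≤ 3.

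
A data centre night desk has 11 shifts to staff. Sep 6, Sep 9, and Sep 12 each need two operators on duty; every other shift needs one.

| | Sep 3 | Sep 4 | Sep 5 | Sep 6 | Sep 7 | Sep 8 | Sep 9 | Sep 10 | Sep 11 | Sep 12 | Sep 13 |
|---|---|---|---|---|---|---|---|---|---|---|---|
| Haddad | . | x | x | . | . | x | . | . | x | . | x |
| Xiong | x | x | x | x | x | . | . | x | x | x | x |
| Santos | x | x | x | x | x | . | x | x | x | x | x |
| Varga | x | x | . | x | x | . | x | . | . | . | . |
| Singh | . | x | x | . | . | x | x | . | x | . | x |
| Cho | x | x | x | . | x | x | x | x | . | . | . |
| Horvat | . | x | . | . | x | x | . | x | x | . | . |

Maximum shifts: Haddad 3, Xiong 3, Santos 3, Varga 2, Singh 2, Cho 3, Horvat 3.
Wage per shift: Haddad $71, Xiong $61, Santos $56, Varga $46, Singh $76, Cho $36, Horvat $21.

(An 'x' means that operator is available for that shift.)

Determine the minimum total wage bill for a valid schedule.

$614

Sep 12 can only be covered by Xiong and Santos, so that assignment is forced.
Picking the cheapest available operator for each shift independently would cost $534, but that ignores the shift limits.
An optimal schedule: Sep 3→Cho, Sep 4→Xiong, Sep 5→Cho, Sep 6→Varga+Santos, Sep 7→Horvat, Sep 8→Horvat, Sep 9→Cho+Varga, Sep 10→Horvat, Sep 11→Xiong, Sep 12→Santos+Xiong, Sep 13→Santos.
Total: 36 + 61 + 36 + 46 + 56 + 21 + 21 + 36 + 46 + 21 + 61 + 56 + 61 + 56 = $614.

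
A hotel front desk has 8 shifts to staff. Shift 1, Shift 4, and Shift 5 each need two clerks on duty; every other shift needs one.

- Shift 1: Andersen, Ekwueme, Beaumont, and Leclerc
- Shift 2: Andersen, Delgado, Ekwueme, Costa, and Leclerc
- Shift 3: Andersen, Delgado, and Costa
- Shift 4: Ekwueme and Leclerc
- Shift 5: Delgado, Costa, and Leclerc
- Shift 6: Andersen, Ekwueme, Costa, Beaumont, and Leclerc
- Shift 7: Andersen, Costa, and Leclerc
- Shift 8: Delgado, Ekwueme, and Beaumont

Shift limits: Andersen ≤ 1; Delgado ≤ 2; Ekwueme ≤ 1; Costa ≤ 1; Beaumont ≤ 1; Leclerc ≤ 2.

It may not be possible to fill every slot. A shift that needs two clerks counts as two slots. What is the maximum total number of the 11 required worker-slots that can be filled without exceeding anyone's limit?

8

Total capacity across all clerks is 1+2+1+1+1+2 = 8, and 11 slots are needed, so at most 8 can be filled.
An assignment achieving 8: Shift 1→Beaumont, Shift 3→Andersen, Shift 4→Ekwueme+Leclerc, Shift 5→Delgado+Costa, Shift 7→Leclerc, Shift 8→Delgado.
Loads: Andersen 1/1, Delgado 2/2, Ekwueme 1/1, Costa 1/1, Beaumont 1/1, Leclerc 2/2.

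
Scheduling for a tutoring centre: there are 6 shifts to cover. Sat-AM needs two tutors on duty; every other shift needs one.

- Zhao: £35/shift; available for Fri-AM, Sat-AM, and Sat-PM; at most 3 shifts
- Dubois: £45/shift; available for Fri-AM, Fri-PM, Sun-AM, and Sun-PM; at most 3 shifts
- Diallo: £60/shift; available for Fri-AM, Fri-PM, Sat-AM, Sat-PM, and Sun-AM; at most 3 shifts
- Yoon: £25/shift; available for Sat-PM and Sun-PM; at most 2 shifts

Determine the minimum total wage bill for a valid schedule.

Sat-AM can only be covered by Zhao and Diallo, so that assignment is forced.
Picking the cheapest available tutor for each shift independently would cost £270, and that bound is achievable.
An optimal schedule: Fri-AM→Zhao, Fri-PM→Dubois, Sat-AM→Zhao+Diallo, Sat-PM→Yoon, Sun-AM→Dubois, Sun-PM→Yoon.
Total: 35 + 45 + 35 + 60 + 25 + 45 + 25 = £270.

£270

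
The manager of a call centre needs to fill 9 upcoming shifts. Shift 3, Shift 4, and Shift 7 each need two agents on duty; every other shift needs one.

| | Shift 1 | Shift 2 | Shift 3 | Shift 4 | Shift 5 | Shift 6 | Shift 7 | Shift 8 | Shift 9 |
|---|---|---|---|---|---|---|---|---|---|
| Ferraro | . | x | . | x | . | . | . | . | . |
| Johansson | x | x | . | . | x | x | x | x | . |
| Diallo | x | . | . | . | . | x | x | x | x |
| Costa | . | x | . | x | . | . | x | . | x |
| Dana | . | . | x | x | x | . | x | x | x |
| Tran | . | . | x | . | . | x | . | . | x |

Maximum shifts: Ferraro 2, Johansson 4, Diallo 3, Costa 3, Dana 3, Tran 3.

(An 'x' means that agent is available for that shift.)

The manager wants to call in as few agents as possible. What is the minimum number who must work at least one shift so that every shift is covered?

12 slots to fill and no one can take more than 4, so at least ⌈12/4⌉ = 3 agents are needed.
Any 3 agents together have capacity at most 4+3+3 = 10 < 12 slots, so 3 can never suffice.
Ferraro, Johansson, Dana, and Tran alone can cover everything: Shift 1→Johansson, Shift 2→Ferraro, Shift 3→Dana+Tran, Shift 4→Ferraro+Dana, Shift 5→Johansson, Shift 6→Tran, Shift 7→Johansson+Dana, Shift 8→Johansson, Shift 9→Tran.

4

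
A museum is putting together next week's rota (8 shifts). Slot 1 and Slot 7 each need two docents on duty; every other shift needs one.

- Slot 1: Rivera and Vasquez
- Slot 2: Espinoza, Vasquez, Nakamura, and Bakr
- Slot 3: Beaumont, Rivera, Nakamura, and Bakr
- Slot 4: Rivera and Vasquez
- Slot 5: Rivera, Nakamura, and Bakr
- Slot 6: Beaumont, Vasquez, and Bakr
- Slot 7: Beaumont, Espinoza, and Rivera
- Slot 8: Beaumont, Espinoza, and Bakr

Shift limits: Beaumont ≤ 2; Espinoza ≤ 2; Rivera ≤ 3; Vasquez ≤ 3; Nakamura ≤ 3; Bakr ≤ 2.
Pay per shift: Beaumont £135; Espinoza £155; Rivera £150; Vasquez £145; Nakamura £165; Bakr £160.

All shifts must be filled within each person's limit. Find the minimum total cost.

£1465

Slot 1 can only be covered by Rivera and Vasquez, so that assignment is forced.
Picking the cheapest available docent for each shift independently would cost £1425, but that ignores the shift limits.
An optimal schedule: Slot 1→Vasquez+Rivera, Slot 2→Vasquez, Slot 3→Rivera, Slot 4→Vasquez, Slot 5→Rivera, Slot 6→Beaumont, Slot 7→Beaumont+Espinoza, Slot 8→Espinoza.
Total: 145 + 150 + 145 + 150 + 145 + 150 + 135 + 135 + 155 + 155 = £1465.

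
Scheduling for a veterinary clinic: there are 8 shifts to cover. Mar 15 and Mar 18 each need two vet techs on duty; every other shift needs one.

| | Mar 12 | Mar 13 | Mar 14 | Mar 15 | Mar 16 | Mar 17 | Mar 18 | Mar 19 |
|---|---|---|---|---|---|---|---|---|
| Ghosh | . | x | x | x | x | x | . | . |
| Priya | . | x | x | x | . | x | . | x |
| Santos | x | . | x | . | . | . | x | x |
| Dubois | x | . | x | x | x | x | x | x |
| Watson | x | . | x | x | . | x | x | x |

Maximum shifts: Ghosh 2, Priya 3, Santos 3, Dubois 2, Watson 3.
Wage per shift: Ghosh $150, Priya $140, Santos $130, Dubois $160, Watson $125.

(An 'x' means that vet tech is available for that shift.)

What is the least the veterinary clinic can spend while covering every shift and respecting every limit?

Picking the cheapest available vet tech for each shift independently would cost $1310, but that ignores the shift limits.
An optimal schedule: Mar 12→Watson, Mar 13→Priya, Mar 14→Santos, Mar 15→Watson+Priya, Mar 16→Ghosh, Mar 17→Priya, Mar 18→Watson+Santos, Mar 19→Santos.
Total: 125 + 140 + 130 + 125 + 140 + 150 + 140 + 125 + 130 + 130 = $1335.

$1335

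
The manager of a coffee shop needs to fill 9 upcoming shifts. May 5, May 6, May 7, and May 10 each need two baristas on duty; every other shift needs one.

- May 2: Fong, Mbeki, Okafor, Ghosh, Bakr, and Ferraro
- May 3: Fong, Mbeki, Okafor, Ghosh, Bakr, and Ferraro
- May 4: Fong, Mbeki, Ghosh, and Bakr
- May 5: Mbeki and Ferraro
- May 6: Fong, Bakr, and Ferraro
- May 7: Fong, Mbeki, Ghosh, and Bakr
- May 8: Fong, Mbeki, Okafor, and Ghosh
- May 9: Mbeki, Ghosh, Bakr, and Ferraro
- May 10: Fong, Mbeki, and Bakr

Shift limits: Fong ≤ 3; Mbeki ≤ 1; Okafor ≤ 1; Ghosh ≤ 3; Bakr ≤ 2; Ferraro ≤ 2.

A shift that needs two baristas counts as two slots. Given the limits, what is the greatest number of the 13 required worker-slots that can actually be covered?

12

Total capacity across all baristas is 3+1+1+3+2+2 = 12, and 13 slots are needed, so at most 12 can be filled.
An assignment achieving 12: May 2→Ghosh, May 3→Ferraro, May 4→Fong, May 5→Mbeki+Ferraro, May 6→Fong+Bakr, May 7→Ghosh, May 8→Okafor, May 9→Ghosh, May 10→Fong+Bakr.
Loads: Fong 3/3, Mbeki 1/1, Okafor 1/1, Ghosh 3/3, Bakr 2/2, Ferraro 2/2.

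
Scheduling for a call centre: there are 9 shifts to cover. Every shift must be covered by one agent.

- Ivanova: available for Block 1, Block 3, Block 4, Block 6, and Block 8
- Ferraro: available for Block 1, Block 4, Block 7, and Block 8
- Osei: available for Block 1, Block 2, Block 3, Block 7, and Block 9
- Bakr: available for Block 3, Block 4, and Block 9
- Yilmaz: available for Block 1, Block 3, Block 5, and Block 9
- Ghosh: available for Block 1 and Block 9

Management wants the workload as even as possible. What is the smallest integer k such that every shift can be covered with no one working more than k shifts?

With 6 agents and 9 worker-slots to fill, someone must work at least ⌈9/6⌉ = 2 shifts, so k ≥ 2.
k = 2 works: Block 1→Yilmaz, Block 2→Osei, Block 3→Osei, Block 4→Ferraro, Block 5→Yilmaz, Block 6→Ivanova, Block 7→Ferraro, Block 8→Ivanova, Block 9→Bakr.
Loads: Ivanova 2, Ferraro 2, Osei 2, Bakr 1, Yilmaz 2, Ghosh 0 — all ≤ 2.

2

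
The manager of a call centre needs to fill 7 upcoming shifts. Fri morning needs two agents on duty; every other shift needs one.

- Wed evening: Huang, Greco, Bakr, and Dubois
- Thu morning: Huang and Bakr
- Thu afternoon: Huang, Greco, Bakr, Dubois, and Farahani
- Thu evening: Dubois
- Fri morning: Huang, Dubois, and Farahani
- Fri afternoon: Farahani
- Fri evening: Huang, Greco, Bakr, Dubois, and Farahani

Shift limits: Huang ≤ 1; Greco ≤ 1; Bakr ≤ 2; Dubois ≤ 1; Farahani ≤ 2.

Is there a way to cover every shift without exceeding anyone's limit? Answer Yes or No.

No

Total capacity is 1+1+2+1+2 = 7 but 8 worker-slots are needed — infeasible.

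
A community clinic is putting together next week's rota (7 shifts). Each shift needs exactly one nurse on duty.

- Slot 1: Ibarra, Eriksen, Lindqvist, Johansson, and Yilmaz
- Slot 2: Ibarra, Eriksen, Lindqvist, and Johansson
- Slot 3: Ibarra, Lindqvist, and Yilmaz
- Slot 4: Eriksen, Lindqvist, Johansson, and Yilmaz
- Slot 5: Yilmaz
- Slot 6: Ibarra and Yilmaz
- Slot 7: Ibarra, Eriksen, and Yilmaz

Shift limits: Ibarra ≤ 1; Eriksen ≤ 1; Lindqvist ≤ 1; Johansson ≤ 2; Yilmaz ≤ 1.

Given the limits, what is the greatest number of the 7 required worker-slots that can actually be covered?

Total capacity across all nurses is 1+1+1+2+1 = 6, and 7 slots are needed, so at most 6 can be filled.
An assignment achieving 6: Slot 2→Johansson, Slot 3→Lindqvist, Slot 4→Johansson, Slot 5→Yilmaz, Slot 6→Ibarra, Slot 7→Eriksen.
Loads: Ibarra 1/1, Eriksen 1/1, Lindqvist 1/1, Johansson 2/2, Yilmaz 1/1.

6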